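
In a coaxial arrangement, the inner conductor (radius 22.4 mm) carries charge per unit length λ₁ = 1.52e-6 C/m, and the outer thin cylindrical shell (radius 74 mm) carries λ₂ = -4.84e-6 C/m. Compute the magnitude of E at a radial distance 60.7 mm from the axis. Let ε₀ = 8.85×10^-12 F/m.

E ≈ 4.50×10^5 N/C

Coaxial Gaussian cylinder, radius r = 60.7 mm, length L (between the conductors, 22.4 mm < r < 74 mm).
The shell at 74 mm lies outside the Gaussian surface, so λ_enc = λ₁ = 1.52×10^-6 C/m.
By Gauss's law (flux through the curved wall only), E·2πrL = λ_enc L/ε₀.
E = |λ_enc|/(2πε₀r) = (1.52×10^-6)/(2π·8.85×10^-12·0.0607) = 4.50×10^5 N/C.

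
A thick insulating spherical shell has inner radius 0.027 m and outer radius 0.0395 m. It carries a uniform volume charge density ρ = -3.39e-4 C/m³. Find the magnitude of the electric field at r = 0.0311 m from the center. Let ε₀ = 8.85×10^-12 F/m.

By spherical symmetry E is radial; choose a Gaussian sphere of radius r = 0.0311 m (within the shell material, 0.027 m < r < 0.0395 m).
Enclosed charge is the volume from a to r: Q_enc = (4π/3)ρ(r³ − a³) = -1.476×10^-8 C.
Gauss's law: E·4πr² = Q_enc/ε₀.
E = |Q_enc|/(4πε₀r²) = (1.476×10^-8)/(4π·8.85×10^-12·(0.0311)²) = 1.37×10^5 N/C.

E ≈ 1.37e5 N/C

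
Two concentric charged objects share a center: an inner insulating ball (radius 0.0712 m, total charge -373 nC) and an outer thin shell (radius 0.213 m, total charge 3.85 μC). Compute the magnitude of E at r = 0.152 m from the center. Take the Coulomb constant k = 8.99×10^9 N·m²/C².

Symmetry ⇒ E = E(r) r̂. Gaussian sphere of radius r = 0.152 m (between the bodies, 0.0712 m < r < 0.213 m).
The shell at 0.213 m lies outside the Gaussian surface, so Q_enc = -373 nC = -3.73×10^-7 C.
By Gauss's law, ∮E·dA = E·4πr² = Q_enc/ε₀.
E = k|Q_enc|/r² = (8.99×10^9)(3.73e-7)/(0.152)² = 1.45e5 N/C.

|E| = 1.45×10^5 N/C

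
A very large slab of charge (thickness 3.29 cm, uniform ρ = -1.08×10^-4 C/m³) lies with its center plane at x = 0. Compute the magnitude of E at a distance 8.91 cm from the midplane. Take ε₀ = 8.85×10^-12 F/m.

2.01e5 V/m

The point |x| = 8.91 cm lies outside the slab (half-thickness 0.01645 m). A symmetric pillbox spanning the full slab encloses Q_enc = ρ·d·A.
Flux = 2EA ⇒ E = |ρ|d/(2ε₀), independent of distance outside.
E = (1.08×10^-4)(0.0329)/(2·8.85×10^-12) = 2.01e5 N/C.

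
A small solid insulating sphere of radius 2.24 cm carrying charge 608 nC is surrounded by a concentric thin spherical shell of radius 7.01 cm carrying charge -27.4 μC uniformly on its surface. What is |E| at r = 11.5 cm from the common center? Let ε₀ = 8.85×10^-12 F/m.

E = 1.82e7 N/C

By spherical symmetry E is radial; choose a Gaussian sphere of radius r = 11.5 cm (r > 7.01 cm, enclosing both).
Q_enc = (608 nC) + (-27.4 μC) = -2.679×10^-5 C.
Since E is radial and uniform over the Gaussian sphere, Φ = E·4πr² = Q_enc/ε₀.
E = |Q_enc|/(4πε₀r²) = (2.679e-5)/(4π·8.85×10^-12·(0.115)²) = 1.82×10^7 N/C.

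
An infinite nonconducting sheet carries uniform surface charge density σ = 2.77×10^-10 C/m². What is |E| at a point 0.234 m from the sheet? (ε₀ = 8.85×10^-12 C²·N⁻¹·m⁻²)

By planar symmetry E is perpendicular to the sheet and uniform; use a Gaussian pillbox with flat faces of area A on each side of the sheet.
Only the two end caps contribute flux: Φ = 2EA. With Q_enc = σA, Gauss's law gives E = |σ|/(2ε₀).
E = |σ|/(2ε₀) = (2.77×10^-10)/(2·8.85×10^-12) = 15.6 N/C.

|E| = 15.6 N/C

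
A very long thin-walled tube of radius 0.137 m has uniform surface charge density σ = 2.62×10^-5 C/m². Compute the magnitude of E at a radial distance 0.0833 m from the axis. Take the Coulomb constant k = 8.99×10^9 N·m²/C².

Coaxial Gaussian cylinder, radius r = 0.0833 m, length L (r < 0.137 m, inside the shell).
All the surface charge lies outside this cylinder: Q_enc = 0, hence E = 0.

|E| = 0 N/C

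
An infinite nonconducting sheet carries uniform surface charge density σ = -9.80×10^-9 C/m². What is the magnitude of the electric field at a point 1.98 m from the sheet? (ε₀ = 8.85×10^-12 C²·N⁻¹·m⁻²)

|E| = 554 N/C

By planar symmetry E is perpendicular to the sheet and uniform; use a Gaussian pillbox with flat faces of area A on each side of the sheet.
Flux Φ = 2EA and Q_enc = σA, so 2EA = σA/ε₀ ⇒ E = |σ|/(2ε₀), independent of distance.
E = |σ|/(2ε₀) = (9.80×10^-9)/(2·8.85×10^-12) = 554 N/C.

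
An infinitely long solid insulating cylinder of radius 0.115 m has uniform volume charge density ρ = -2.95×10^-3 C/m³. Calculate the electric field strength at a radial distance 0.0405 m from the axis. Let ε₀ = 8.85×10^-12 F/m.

|E| = 6.75×10^6 N/C

By cylindrical symmetry E is radial; use a coaxial Gaussian cylinder of radius 0.0405 m and length L (r < R).
Enclosed charge per unit length: λ_enc = ρ·πr² = (-2.95×10^-3)π(0.0405)² = -1.52e-5 C/m.
Applying ∮E·dA = Q_enc/ε₀ with the end caps contributing no flux:
E = |λ_enc|/(2πε₀r) = (1.52×10^-5)/(2π·8.85×10^-12·0.0405) = 6.75×10^6 N/C.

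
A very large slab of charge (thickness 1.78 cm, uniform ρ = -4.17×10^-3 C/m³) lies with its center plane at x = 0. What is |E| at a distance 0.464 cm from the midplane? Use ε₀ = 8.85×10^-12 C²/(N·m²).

2.19×10^6 N/C

By symmetry E is perpendicular to the slab. A Gaussian pillbox from −0.464 cm to +0.464 cm (face area A) lies entirely within the slab.
Q_enc = ρ·(2x)·A and flux = 2EA, so 2EA = 2ρxA/ε₀ ⇒ E = |ρ|x/ε₀.
E = (4.17×10^-3)(0.00464)/(8.85×10^-12) = 2.19e6 N/C.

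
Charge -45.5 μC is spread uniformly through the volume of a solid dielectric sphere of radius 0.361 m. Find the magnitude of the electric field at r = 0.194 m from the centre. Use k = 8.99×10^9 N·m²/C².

Use a concentric Gaussian sphere at r = 0.194 m (r < R).
Only the charge within r is enclosed: Q_enc = Q·(r/R)³ = (-45.5 μC)·(0.194 m/0.361 m)³ = -7.061e-6 C.
By Gauss's law, ∮E·dA = E·4πr² = Q_enc/ε₀.
E = k|Q_enc|/r² = (8.99×10^9)(7.061e-6)/(0.194)² = 1.69×10^6 N/C.

E = 1.69e6 N/C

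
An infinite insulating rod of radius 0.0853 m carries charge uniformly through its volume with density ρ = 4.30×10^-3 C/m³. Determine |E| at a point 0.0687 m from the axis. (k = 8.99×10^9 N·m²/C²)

Choose a coaxial cylinder of radius r = 0.0687 m (arbitrary length L) as the Gaussian surface (r < R).
Charge inside radius r per length L is ρ·πr²·L, so λ_enc = ρπr² = 6.376×10^-5 C/m.
Gauss's law: E·2πrL = λ_enc L/ε₀.
E = 2k|λ_enc|/r = 2(8.99×10^9)(6.376×10^-5)/(0.0687) = 1.67e7 N/C.

|E| ≈ 1.67×10^7 N/C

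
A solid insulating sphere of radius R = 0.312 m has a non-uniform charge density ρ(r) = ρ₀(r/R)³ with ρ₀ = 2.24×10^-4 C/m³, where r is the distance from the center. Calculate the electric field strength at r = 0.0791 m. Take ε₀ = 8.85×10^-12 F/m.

|E| ≈ 5.44e3 N/C

By spherical symmetry E is radial; choose a Gaussian sphere of radius r = 0.0791 m (r < R).
Q_enc = ∫₀^r ρ(r')·4πr'² dr' = (4πρ₀/R³) ∫₀^r r'^5 dr' = 4πρ₀ r^6/(6·R³) = 3.784×10^-9 C.
Gauss's law: E·4πr² = Q_enc/ε₀.
E = |Q_enc|/(4πε₀r²) = (3.784×10^-9)/(4π·8.85×10^-12·(0.0791)²) = 5.44×10^3 N/C.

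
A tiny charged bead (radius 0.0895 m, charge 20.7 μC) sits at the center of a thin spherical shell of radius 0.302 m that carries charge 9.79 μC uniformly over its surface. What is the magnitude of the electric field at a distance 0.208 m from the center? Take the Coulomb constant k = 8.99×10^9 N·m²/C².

Symmetry ⇒ E = E(r) r̂. Gaussian sphere of radius r = 0.208 m (between the bodies, 0.0895 m < r < 0.302 m).
Only the inner charge is enclosed; the outer shell contributes nothing inside itself. Q_enc = 20.7 μC = 2.07×10^-5 C.
Gauss's law: E·4πr² = Q_enc/ε₀.
E = k|Q_enc|/r² = (8.99×10^9)(2.07e-5)/(0.208)² = 4.30×10^6 N/C.

|E| ≈ 4.30×10^6 N/C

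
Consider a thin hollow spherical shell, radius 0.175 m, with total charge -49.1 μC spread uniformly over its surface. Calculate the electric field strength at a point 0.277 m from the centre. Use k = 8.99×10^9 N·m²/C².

Symmetry ⇒ E = E(r) r̂. Gaussian sphere of radius r = 0.277 m (r > 0.175 m).
The entire shell is enclosed: Q_enc = -4.91e-5 C.
Gauss's law: E·4πr² = Q_enc/ε₀.
E = k|Q_enc|/r² = (8.99×10^9)(4.91×10^-5)/(0.277)² = 5.75×10^6 N/C.

|E| ≈ 5.75×10^6 V/m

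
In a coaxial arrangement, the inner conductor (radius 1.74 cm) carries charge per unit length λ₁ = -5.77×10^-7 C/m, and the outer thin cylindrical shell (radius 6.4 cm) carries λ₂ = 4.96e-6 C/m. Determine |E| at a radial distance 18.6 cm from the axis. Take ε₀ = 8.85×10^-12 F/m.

Take a coaxial cylindrical Gaussian surface of radius r = 18.6 cm and length L (r > 6.4 cm, enclosing both).
λ_enc = λ₁ + λ₂ = (-5.77×10^-7) + (4.96e-6) = 4.383×10^-6 C/m.
Applying ∮E·dA = Q_enc/ε₀ with the end caps contributing no flux:
E = |λ_enc|/(2πε₀r) = (4.383×10^-6)/(2π·8.85×10^-12·0.186) = 4.24×10^5 N/C.

|E| ≈ 4.24e5 N/C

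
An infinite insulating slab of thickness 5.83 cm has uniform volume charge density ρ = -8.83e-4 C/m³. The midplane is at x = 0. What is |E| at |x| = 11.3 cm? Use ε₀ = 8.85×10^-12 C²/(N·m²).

The point |x| = 11.3 cm lies outside the slab (half-thickness 0.02915 m). A symmetric pillbox spanning the full slab encloses Q_enc = ρ·d·A.
Flux = 2EA ⇒ E = |ρ|d/(2ε₀), independent of distance outside.
E = (8.83×10^-4)(0.0583)/(2·8.85×10^-12) = 2.91×10^6 N/C.

|E| ≈ 2.91×10^6 N/C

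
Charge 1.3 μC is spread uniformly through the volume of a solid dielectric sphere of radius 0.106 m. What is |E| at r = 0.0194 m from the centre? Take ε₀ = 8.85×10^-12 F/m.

|E| ≈ 1.90×10^5 N/C

By spherical symmetry E is radial; choose a Gaussian sphere of radius r = 0.0194 m (r < R).
For a uniform sphere the enclosed fraction is (r/R)³, so Q_enc = (1.3 μC)(0.0194/0.106)³ = 7.969e-9 C.
Applying ∮E·dA = Q_enc/ε₀ with Φ = E(4πr²):
E = |Q_enc|/(4πε₀r²) = (7.969e-9)/(4π·8.85×10^-12·(0.0194)²) = 1.90e5 N/C.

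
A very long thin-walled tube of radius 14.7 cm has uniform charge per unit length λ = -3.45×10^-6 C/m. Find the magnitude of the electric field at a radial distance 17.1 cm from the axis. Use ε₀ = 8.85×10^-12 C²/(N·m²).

E ≈ 3.63×10^5 N/C

Take a coaxial cylindrical Gaussian surface of radius r = 17.1 cm and length L (r > 14.7 cm).
The full line charge is enclosed: λ_enc = -3.45×10^-6 C/m.
Applying ∮E·dA = Q_enc/ε₀ with the end caps contributing no flux:
E = |λ_enc|/(2πε₀r) = (3.45×10^-6)/(2π·8.85×10^-12·0.171) = 3.63e5 N/C.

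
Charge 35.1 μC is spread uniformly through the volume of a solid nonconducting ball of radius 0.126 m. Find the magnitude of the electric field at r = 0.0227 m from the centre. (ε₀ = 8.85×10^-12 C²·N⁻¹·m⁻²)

3.58×10^6 N/C

By spherical symmetry E is radial; choose a Gaussian sphere of radius r = 0.0227 m (r < R).
Only the charge within r is enclosed: Q_enc = Q·(r/R)³ = (35.1 μC)·(0.0227 m/0.126 m)³ = 2.052e-7 C.
By Gauss's law, ∮E·dA = E·4πr² = Q_enc/ε₀.
E = |Q_enc|/(4πε₀r²) = (2.052×10^-7)/(4π·8.85×10^-12·(0.0227)²) = 3.58×10^6 N/C.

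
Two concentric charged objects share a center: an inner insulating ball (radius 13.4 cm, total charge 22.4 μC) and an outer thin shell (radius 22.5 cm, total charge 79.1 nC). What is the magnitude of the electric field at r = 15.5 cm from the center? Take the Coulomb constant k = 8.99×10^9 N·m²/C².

Symmetry ⇒ E = E(r) r̂. Gaussian sphere of radius r = 15.5 cm (between the bodies, 13.4 cm < r < 22.5 cm).
The shell at 22.5 cm lies outside the Gaussian surface, so Q_enc = 22.4 μC = 2.24e-5 C.
Applying ∮E·dA = Q_enc/ε₀ with Φ = E(4πr²):
E = k|Q_enc|/r² = (8.99×10^9)(2.24×10^-5)/(0.155)² = 8.38×10^6 N/C.

E ≈ 8.38e6 V/m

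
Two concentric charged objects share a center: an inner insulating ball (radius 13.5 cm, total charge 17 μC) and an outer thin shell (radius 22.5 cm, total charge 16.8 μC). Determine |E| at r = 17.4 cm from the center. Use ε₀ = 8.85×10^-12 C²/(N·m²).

|E| ≈ 5.05×10^6 N/C

By spherical symmetry E is radial; choose a Gaussian sphere of radius r = 17.4 cm (between the bodies, 13.5 cm < r < 22.5 cm).
Only the inner charge is enclosed; the outer shell contributes nothing inside itself. Q_enc = 17 μC = 1.70e-5 C.
By Gauss's law, ∮E·dA = E·4πr² = Q_enc/ε₀.
E = |Q_enc|/(4πε₀r²) = (1.70×10^-5)/(4π·8.85×10^-12·(0.174)²) = 5.05×10^6 N/C.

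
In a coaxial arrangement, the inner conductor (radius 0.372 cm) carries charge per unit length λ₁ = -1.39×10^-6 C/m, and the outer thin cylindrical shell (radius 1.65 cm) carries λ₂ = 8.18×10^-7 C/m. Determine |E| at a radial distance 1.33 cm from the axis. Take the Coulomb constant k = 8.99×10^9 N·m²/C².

Coaxial Gaussian cylinder, radius r = 1.33 cm, length L (between the conductors, 0.372 cm < r < 1.65 cm).
The shell at 1.65 cm lies outside the Gaussian surface, so λ_enc = λ₁ = -1.39×10^-6 C/m.
By Gauss's law (flux through the curved wall only), E·2πrL = λ_enc L/ε₀.
E = 2k|λ_enc|/r = 2(8.99×10^9)(1.39e-6)/(0.0133) = 1.88×10^6 N/C.

|E| = 1.88×10^6 V/m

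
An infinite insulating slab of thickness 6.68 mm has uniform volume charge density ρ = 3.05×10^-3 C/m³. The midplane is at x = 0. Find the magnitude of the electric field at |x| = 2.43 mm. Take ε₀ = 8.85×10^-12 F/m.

By symmetry E is perpendicular to the slab. A Gaussian pillbox from −2.43 mm to +2.43 mm (face area A) lies entirely within the slab.
Q_enc = ρ·(2x)·A and flux = 2EA, so 2EA = 2ρxA/ε₀ ⇒ E = |ρ|x/ε₀.
E = (3.05×10^-3)(0.00243)/(8.85×10^-12) = 8.37×10^5 N/C.

|E| = 8.37e5 V/m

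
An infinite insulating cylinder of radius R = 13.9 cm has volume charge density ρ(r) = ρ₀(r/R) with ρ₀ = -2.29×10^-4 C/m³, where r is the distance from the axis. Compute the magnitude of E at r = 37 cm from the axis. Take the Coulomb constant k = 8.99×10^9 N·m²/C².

Coaxial Gaussian cylinder, radius r = 37 cm, length L (r > R, full charge per length enclosed).
λ_enc = 2π ∫₀^R ρ₀(r'/R)^1 r' dr' = 2πρ₀R²/3 = -9.267e-6 C/m.
Since E is radial and uniform over the curved surface, Φ = E·2πrL = Q_enc/ε₀ = λ_enc L/ε₀.
E = 2k|λ_enc|/r = 2(8.99×10^9)(9.267e-6)/(0.37) = 4.50×10^5 N/C.

|E| ≈ 4.50×10^5 N/C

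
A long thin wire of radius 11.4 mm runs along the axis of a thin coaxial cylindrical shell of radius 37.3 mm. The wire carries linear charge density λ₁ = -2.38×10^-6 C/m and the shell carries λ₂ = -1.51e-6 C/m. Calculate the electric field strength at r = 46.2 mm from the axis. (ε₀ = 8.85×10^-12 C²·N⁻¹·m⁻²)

|E| ≈ 1.51×10^6 N/C

Take a coaxial cylindrical Gaussian surface of radius r = 46.2 mm and length L (r > 37.3 mm, enclosing both).
λ_enc = λ₁ + λ₂ = (-2.38×10^-6) + (-1.51×10^-6) = -3.89×10^-6 C/m.
Since E is radial and uniform over the curved surface, Φ = E·2πrL = Q_enc/ε₀ = λ_enc L/ε₀.
E = |λ_enc|/(2πε₀r) = (3.89×10^-6)/(2π·8.85×10^-12·0.0462) = 1.51×10^6 N/C.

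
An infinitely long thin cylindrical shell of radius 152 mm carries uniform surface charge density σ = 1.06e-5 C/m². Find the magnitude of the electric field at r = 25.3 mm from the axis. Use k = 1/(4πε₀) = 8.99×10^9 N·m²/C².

E = 0 (no enclosed charge)

Coaxial Gaussian cylinder, radius r = 25.3 mm, length L (r < 152 mm, inside the shell).
All the surface charge lies outside this cylinder: Q_enc = 0, hence E = 0.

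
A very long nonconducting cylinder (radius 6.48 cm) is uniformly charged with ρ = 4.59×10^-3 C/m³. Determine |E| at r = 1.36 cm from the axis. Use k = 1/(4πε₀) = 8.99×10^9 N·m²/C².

Coaxial Gaussian cylinder, radius r = 1.36 cm, length L (r < R).
Enclosed charge per unit length: λ_enc = ρ·πr² = (4.59×10^-3)π(0.0136)² = 2.667×10^-6 C/m.
Applying ∮E·dA = Q_enc/ε₀ with the end caps contributing no flux:
E = 2k|λ_enc|/r = 2(8.99×10^9)(2.667×10^-6)/(0.0136) = 3.53×10^6 N/C.

|E| = 3.53×10^6 N/C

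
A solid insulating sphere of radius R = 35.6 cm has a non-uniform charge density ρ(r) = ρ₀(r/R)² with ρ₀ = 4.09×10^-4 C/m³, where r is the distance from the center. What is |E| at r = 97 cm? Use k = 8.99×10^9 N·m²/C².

By spherical symmetry E is radial; choose a Gaussian sphere of radius r = 97 cm (r > R, all charge enclosed).
Q_enc = 4π ∫₀^R ρ₀(r'/R)^2 r'² dr' = 4πρ₀R³/5 = 4.638×10^-5 C.
Applying ∮E·dA = Q_enc/ε₀ with Φ = E(4πr²):
E = k|Q_enc|/r² = (8.99×10^9)(4.638e-5)/(0.97)² = 4.43×10^5 N/C.

|E| ≈ 4.43×10^5 N/C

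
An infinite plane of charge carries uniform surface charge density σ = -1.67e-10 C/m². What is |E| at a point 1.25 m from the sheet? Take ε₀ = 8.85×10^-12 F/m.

9.44 N/C

By planar symmetry E is perpendicular to the sheet and uniform; use a Gaussian pillbox with flat faces of area A on each side of the sheet.
Only the two end caps contribute flux: Φ = 2EA. With Q_enc = σA, Gauss's law gives E = |σ|/(2ε₀).
E = |σ|/(2ε₀) = (1.67e-10)/(2·8.85×10^-12) = 9.44 N/C.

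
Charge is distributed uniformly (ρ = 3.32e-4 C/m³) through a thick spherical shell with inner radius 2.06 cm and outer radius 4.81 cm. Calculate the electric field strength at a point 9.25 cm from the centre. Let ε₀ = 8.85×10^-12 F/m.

1.50e5 V/m

By spherical symmetry E is radial; choose a Gaussian sphere of radius r = 9.25 cm (r > 4.81 cm, enclosing the whole shell).
Q_enc = ρ·(4π/3)(b³ − a³) = (3.32×10^-4)·(4π/3)·((0.0481)³ − (0.0206)³) = 1.426×10^-7 C.
Applying ∮E·dA = Q_enc/ε₀ with Φ = E(4πr²):
E = |Q_enc|/(4πε₀r²) = (1.426×10^-7)/(4π·8.85×10^-12·(0.0925)²) = 1.50×10^5 N/C.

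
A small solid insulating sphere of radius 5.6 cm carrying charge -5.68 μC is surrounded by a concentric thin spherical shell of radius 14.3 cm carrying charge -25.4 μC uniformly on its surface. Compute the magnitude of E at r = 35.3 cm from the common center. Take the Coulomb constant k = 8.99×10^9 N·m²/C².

2.24×10^6 N/C

By spherical symmetry E is radial; choose a Gaussian sphere of radius r = 35.3 cm (r > 14.3 cm, enclosing both).
Q_enc = (-5.68 μC) + (-25.4 μC) = -3.108e-5 C.
Applying ∮E·dA = Q_enc/ε₀ with Φ = E(4πr²):
E = k|Q_enc|/r² = (8.99×10^9)(3.108×10^-5)/(0.353)² = 2.24×10^6 N/C.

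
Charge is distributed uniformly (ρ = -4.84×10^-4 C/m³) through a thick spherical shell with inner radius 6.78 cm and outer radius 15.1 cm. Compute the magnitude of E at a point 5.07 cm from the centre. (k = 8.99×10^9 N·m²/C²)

|E| = 0 N/C

By spherical symmetry E is radial; choose a Gaussian sphere of radius r = 5.07 cm (r < 6.78 cm, inside the empty cavity).
No charge is enclosed, so by Gauss's law E·4πr² = 0 ⇒ E = 0.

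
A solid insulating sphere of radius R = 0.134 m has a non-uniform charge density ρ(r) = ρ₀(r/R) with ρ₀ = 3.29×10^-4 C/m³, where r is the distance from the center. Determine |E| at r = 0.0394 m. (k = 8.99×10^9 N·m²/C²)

E ≈ 1.08×10^5 N/C

By spherical symmetry E is radial; choose a Gaussian sphere of radius r = 0.0394 m (r < R).
Q_enc = ∫₀^r ρ(r')·4πr'² dr' = (4πρ₀/R) ∫₀^r r'^3 dr' = 4πρ₀ r^4/(4·R) = 1.859×10^-8 C.
Gauss's law: E·4πr² = Q_enc/ε₀.
E = k|Q_enc|/r² = (8.99×10^9)(1.859e-8)/(0.0394)² = 1.08×10^5 N/C.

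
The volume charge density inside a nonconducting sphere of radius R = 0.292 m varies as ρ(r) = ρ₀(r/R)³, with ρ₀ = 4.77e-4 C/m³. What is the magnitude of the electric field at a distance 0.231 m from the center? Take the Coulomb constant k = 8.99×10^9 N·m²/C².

Take a concentric spherical Gaussian surface of radius r = 0.231 m (r < R).
Q_enc = ∫₀^r ρ(r')·4πr'² dr' = (4πρ₀/R³) ∫₀^r r'^5 dr' = 4πρ₀ r^6/(6·R³) = 6.097×10^-6 C.
Since E is radial and uniform over the Gaussian sphere, Φ = E·4πr² = Q_enc/ε₀.
E = k|Q_enc|/r² = (8.99×10^9)(6.097×10^-6)/(0.231)² = 1.03e6 N/C.

|E| = 1.03×10^6 N/C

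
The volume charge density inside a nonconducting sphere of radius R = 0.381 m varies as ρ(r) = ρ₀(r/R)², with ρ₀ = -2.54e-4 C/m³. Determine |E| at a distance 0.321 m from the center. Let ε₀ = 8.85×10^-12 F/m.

E ≈ 1.31e6 V/m

Take a concentric spherical Gaussian surface of radius r = 0.321 m (r < R).
Integrate the density: Q_enc = 4π ∫₀^r ρ₀(r'/R)^2 r'² dr' = 4πρ₀ r^5/(5·R²) = -1.499×10^-5 C.
By Gauss's law, ∮E·dA = E·4πr² = Q_enc/ε₀.
E = |Q_enc|/(4πε₀r²) = (1.499×10^-5)/(4π·8.85×10^-12·(0.321)²) = 1.31×10^6 N/C.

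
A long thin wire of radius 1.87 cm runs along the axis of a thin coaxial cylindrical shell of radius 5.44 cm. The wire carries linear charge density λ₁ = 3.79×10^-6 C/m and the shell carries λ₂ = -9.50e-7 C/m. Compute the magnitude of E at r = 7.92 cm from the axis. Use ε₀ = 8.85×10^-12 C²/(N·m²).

Take a coaxial cylindrical Gaussian surface of radius r = 7.92 cm and length L (r > 5.44 cm, enclosing both).
λ_enc = λ₁ + λ₂ = (3.79e-6) + (-9.50×10^-7) = 2.84×10^-6 C/m.
Applying ∮E·dA = Q_enc/ε₀ with the end caps contributing no flux:
E = |λ_enc|/(2πε₀r) = (2.84×10^-6)/(2π·8.85×10^-12·0.0792) = 6.45e5 N/C.

|E| ≈ 6.45×10^5 V/m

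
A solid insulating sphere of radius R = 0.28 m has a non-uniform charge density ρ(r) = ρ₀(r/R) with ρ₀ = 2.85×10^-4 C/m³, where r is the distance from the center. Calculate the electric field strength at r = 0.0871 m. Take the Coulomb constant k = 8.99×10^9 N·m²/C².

2.18e5 V/m

Symmetry ⇒ E = E(r) r̂. Gaussian sphere of radius r = 0.0871 m (r < R).
Integrate the density: Q_enc = 4π ∫₀^r ρ₀(r'/R)^1 r'² dr' = 4πρ₀ r^4/(4·R) = 1.84e-7 C.
By Gauss's law, ∮E·dA = E·4πr² = Q_enc/ε₀.
E = k|Q_enc|/r² = (8.99×10^9)(1.84×10^-7)/(0.0871)² = 2.18e5 N/C.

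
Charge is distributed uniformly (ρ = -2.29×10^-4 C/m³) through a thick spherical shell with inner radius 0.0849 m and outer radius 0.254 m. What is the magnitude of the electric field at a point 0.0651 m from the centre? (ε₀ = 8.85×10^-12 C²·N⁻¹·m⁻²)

By spherical symmetry E is radial; choose a Gaussian sphere of radius r = 0.0651 m (r < 0.0849 m, inside the empty cavity).
No charge is enclosed, so by Gauss's law E·4πr² = 0 ⇒ E = 0.

|E| = 0 N/C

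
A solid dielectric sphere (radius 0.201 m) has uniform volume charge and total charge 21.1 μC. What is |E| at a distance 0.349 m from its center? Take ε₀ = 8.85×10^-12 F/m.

|E| ≈ 1.56×10^6 V/m

Symmetry ⇒ E = E(r) r̂. Gaussian sphere of radius r = 0.349 m (r > R, so the entire charge is enclosed).
Q_enc = 21.1 μC = 2.11e-5 C.
Applying ∮E·dA = Q_enc/ε₀ with Φ = E(4πr²):
E = |Q_enc|/(4πε₀r²) = (2.11×10^-5)/(4π·8.85×10^-12·(0.349)²) = 1.56×10^6 N/C.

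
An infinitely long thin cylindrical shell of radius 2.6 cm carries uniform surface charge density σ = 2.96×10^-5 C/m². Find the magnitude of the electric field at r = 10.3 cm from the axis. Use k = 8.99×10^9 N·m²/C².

|E| ≈ 8.44×10^5 V/m

Choose a coaxial cylinder of radius r = 10.3 cm (arbitrary length L) as the Gaussian surface (r > 2.6 cm).
The whole shell is enclosed: λ_enc = σ·2πR = (2.96e-5)·2π·(0.026) = 4.836×10^-6 C/m.
By Gauss's law (flux through the curved wall only), E·2πrL = λ_enc L/ε₀.
E = 2k|λ_enc|/r = 2(8.99×10^9)(4.836e-6)/(0.103) = 8.44×10^5 N/C.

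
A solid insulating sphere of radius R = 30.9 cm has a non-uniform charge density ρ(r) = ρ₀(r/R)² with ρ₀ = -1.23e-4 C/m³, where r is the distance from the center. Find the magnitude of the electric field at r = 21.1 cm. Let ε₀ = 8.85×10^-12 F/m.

|E| ≈ 2.73×10^5 N/C

Use a concentric Gaussian sphere at r = 21.1 cm (r < R).
Q_enc = ∫₀^r ρ(r')·4πr'² dr' = (4πρ₀/R²) ∫₀^r r'^4 dr' = 4πρ₀ r^5/(5·R²) = -1.354×10^-6 C.
Gauss's law: E·4πr² = Q_enc/ε₀.
E = |Q_enc|/(4πε₀r²) = (1.354×10^-6)/(4π·8.85×10^-12·(0.211)²) = 2.73e5 N/C.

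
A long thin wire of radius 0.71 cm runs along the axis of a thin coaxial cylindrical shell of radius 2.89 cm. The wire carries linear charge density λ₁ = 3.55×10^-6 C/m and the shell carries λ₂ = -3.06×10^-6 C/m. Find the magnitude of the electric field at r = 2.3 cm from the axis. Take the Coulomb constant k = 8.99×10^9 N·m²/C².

Take a coaxial cylindrical Gaussian surface of radius r = 2.3 cm and length L (between the conductors, 0.71 cm < r < 2.89 cm).
The shell at 2.89 cm lies outside the Gaussian surface, so λ_enc = λ₁ = 3.55×10^-6 C/m.
Gauss's law: E·2πrL = λ_enc L/ε₀.
E = 2k|λ_enc|/r = 2(8.99×10^9)(3.55×10^-6)/(0.023) = 2.78×10^6 N/C.

|E| ≈ 2.78e6 N/C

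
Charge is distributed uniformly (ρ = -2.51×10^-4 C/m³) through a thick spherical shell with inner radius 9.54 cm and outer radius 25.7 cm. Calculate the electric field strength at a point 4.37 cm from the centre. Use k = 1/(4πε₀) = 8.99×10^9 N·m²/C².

E = 0

By spherical symmetry E is radial; choose a Gaussian sphere of radius r = 4.37 cm (r < 9.54 cm, inside the empty cavity).
Q_enc = 0 (all charge lies at larger r); Gauss's law gives E = 0.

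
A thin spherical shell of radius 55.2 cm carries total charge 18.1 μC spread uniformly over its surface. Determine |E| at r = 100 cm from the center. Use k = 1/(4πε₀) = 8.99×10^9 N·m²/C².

By spherical symmetry E is radial; choose a Gaussian sphere of radius r = 100 cm (r > 55.2 cm).
The entire shell is enclosed: Q_enc = 1.81e-5 C.
Gauss's law: E·4πr² = Q_enc/ε₀.
E = k|Q_enc|/r² = (8.99×10^9)(1.81×10^-5)/(1)² = 1.63e5 N/C.

|E| ≈ 1.63×10^5 N/C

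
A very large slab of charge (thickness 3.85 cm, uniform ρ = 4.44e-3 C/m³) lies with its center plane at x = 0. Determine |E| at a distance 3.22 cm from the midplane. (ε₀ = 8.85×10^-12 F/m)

The point |x| = 3.22 cm lies outside the slab (half-thickness 0.01925 m). A symmetric pillbox spanning the full slab encloses Q_enc = ρ·d·A.
Flux = 2EA ⇒ E = |ρ|d/(2ε₀), independent of distance outside.
E = (4.44e-3)(0.0385)/(2·8.85×10^-12) = 9.66×10^6 N/C.

9.66×10^6 N/C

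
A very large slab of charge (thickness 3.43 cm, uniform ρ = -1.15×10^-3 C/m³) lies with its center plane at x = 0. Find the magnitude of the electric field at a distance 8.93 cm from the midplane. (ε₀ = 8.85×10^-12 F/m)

The point |x| = 8.93 cm lies outside the slab (half-thickness 0.01715 m). A symmetric pillbox spanning the full slab encloses Q_enc = ρ·d·A.
Flux = 2EA ⇒ E = |ρ|d/(2ε₀), independent of distance outside.
E = (1.15×10^-3)(0.0343)/(2·8.85×10^-12) = 2.23e6 N/C.

E ≈ 2.23×10^6 N/C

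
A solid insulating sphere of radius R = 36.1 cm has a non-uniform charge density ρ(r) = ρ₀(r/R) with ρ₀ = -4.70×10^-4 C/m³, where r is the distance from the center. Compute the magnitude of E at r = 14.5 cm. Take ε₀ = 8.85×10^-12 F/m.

|E| = 7.73e5 N/C

Use a concentric Gaussian sphere at r = 14.5 cm (r < R).
Integrate the density: Q_enc = 4π ∫₀^r ρ₀(r'/R)^1 r'² dr' = 4πρ₀ r^4/(4·R) = -1.808×10^-6 C.
By Gauss's law, ∮E·dA = E·4πr² = Q_enc/ε₀.
E = |Q_enc|/(4πε₀r²) = (1.808e-6)/(4π·8.85×10^-12·(0.145)²) = 7.73×10^5 N/C.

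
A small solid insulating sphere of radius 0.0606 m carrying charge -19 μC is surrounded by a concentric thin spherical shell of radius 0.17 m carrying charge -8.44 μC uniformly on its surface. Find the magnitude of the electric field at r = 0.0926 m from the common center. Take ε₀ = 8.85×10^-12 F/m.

Symmetry ⇒ E = E(r) r̂. Gaussian sphere of radius r = 0.0926 m (between the bodies, 0.0606 m < r < 0.17 m).
Only the inner charge is enclosed; the outer shell contributes nothing inside itself. Q_enc = -19 μC = -1.90e-5 C.
Applying ∮E·dA = Q_enc/ε₀ with Φ = E(4πr²):
E = |Q_enc|/(4πε₀r²) = (1.90×10^-5)/(4π·8.85×10^-12·(0.0926)²) = 1.99×10^7 N/C.

|E| ≈ 1.99×10^7 N/C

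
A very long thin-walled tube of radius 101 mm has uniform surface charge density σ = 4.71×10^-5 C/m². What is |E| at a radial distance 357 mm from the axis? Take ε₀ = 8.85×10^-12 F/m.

|E| = 1.51×10^6 V/m

Choose a coaxial cylinder of radius r = 357 mm (arbitrary length L) as the Gaussian surface (r > 101 mm).
The whole shell is enclosed: λ_enc = σ·2πR = (4.71×10^-5)·2π·(0.101) = 2.989×10^-5 C/m.
Applying ∮E·dA = Q_enc/ε₀ with the end caps contributing no flux:
E = |λ_enc|/(2πε₀r) = (2.989e-5)/(2π·8.85×10^-12·0.357) = 1.51×10^6 N/C.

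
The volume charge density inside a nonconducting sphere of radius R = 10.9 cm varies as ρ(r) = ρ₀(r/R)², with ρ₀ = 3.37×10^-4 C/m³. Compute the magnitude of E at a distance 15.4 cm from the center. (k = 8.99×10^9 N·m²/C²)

|E| = 4.16e5 N/C

Take a concentric spherical Gaussian surface of radius r = 15.4 cm (r > R, all charge enclosed).
Q_enc = 4π ∫₀^R ρ₀(r'/R)^2 r'² dr' = 4πρ₀R³/5 = 1.097e-6 C.
Gauss's law: E·4πr² = Q_enc/ε₀.
E = k|Q_enc|/r² = (8.99×10^9)(1.097×10^-6)/(0.154)² = 4.16×10^5 N/C.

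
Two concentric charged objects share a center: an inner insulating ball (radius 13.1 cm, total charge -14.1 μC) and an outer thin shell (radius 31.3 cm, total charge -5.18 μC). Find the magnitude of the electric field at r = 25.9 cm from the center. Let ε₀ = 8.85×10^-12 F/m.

By spherical symmetry E is radial; choose a Gaussian sphere of radius r = 25.9 cm (between the bodies, 13.1 cm < r < 31.3 cm).
Only the inner charge is enclosed; the outer shell contributes nothing inside itself. Q_enc = -14.1 μC = -1.41×10^-5 C.
By Gauss's law, ∮E·dA = E·4πr² = Q_enc/ε₀.
E = |Q_enc|/(4πε₀r²) = (1.41e-5)/(4π·8.85×10^-12·(0.259)²) = 1.89×10^6 N/C.

|E| ≈ 1.89×10^6 N/C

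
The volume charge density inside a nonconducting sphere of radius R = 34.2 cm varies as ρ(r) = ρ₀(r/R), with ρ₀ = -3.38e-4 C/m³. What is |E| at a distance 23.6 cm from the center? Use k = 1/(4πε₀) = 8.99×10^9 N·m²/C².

Symmetry ⇒ E = E(r) r̂. Gaussian sphere of radius r = 23.6 cm (r < R).
Integrate the density: Q_enc = 4π ∫₀^r ρ₀(r'/R)^1 r'² dr' = 4πρ₀ r^4/(4·R) = -9.631e-6 C.
Since E is radial and uniform over the Gaussian sphere, Φ = E·4πr² = Q_enc/ε₀.
E = k|Q_enc|/r² = (8.99×10^9)(9.631e-6)/(0.236)² = 1.55e6 N/C.

1.55×10^6 V/m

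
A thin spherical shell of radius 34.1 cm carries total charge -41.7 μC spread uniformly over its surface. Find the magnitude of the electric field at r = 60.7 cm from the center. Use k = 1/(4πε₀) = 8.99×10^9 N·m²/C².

Use a concentric Gaussian sphere at r = 60.7 cm (r > 34.1 cm).
The entire shell is enclosed: Q_enc = -4.17×10^-5 C.
Gauss's law: E·4πr² = Q_enc/ε₀.
E = k|Q_enc|/r² = (8.99×10^9)(4.17e-5)/(0.607)² = 1.02×10^6 N/C.

|E| ≈ 1.02e6 N/C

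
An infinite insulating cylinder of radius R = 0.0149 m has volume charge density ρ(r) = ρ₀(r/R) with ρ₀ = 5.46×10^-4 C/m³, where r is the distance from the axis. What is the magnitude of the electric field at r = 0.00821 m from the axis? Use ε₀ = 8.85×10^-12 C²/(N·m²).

Coaxial Gaussian cylinder, radius r = 0.00821 m, length L (r < R).
λ_enc = ∫₀^r ρ(r')·2πr' dr' = (2πρ₀/R)·r^3/3 = 4.247×10^-8 C/m.
Since E is radial and uniform over the curved surface, Φ = E·2πrL = Q_enc/ε₀ = λ_enc L/ε₀.
E = |λ_enc|/(2πε₀r) = (4.247×10^-8)/(2π·8.85×10^-12·0.00821) = 9.30e4 N/C.

E = 9.30×10^4 N/C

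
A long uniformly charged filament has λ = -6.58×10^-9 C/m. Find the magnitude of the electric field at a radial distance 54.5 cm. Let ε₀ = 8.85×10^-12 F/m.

|E| ≈ 217 N/C

By cylindrical symmetry E is radial; use a coaxial Gaussian cylinder of radius 54.5 cm and length L.
Q_enc = λL, so λ_enc = -6.58×10^-9 C/m.
Gauss's law: E·2πrL = λ_enc L/ε₀.
E = |λ_enc|/(2πε₀r) = (6.58×10^-9)/(2π·8.85×10^-12·0.545) = 217 N/C.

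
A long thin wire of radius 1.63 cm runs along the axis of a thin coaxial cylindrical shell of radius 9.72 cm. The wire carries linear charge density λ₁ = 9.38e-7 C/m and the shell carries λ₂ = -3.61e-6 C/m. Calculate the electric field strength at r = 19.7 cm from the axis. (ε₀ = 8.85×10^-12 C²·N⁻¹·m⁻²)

|E| = 2.44×10^5 N/C

By cylindrical symmetry E is radial; use a coaxial Gaussian cylinder of radius 19.7 cm and length L (r > 9.72 cm, enclosing both).
λ_enc = λ₁ + λ₂ = (9.38e-7) + (-3.61e-6) = -2.672×10^-6 C/m.
Gauss's law: E·2πrL = λ_enc L/ε₀.
E = |λ_enc|/(2πε₀r) = (2.672×10^-6)/(2π·8.85×10^-12·0.197) = 2.44×10^5 N/C.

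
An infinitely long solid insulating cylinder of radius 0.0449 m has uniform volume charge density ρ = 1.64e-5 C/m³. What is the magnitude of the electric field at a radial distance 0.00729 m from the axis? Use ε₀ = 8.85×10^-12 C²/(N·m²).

6.75×10^3 N/C

By cylindrical symmetry E is radial; use a coaxial Gaussian cylinder of radius 0.00729 m and length L (r < R).
Charge inside radius r per length L is ρ·πr²·L, so λ_enc = ρπr² = 2.738×10^-9 C/m.
Applying ∮E·dA = Q_enc/ε₀ with the end caps contributing no flux:
E = |λ_enc|/(2πε₀r) = (2.738×10^-9)/(2π·8.85×10^-12·0.00729) = 6.75e3 N/C.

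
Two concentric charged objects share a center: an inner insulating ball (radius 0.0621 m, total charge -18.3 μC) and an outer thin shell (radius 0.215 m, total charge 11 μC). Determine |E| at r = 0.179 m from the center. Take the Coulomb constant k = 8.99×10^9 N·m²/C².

By spherical symmetry E is radial; choose a Gaussian sphere of radius r = 0.179 m (between the bodies, 0.0621 m < r < 0.215 m).
The shell at 0.215 m lies outside the Gaussian surface, so Q_enc = -18.3 μC = -1.83×10^-5 C.
Applying ∮E·dA = Q_enc/ε₀ with Φ = E(4πr²):
E = k|Q_enc|/r² = (8.99×10^9)(1.83×10^-5)/(0.179)² = 5.13e6 N/C.

5.13×10^6 N/C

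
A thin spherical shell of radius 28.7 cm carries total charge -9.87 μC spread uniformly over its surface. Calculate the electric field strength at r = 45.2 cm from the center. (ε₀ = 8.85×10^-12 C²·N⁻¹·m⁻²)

Take a concentric spherical Gaussian surface of radius r = 45.2 cm (r > 28.7 cm).
The entire shell is enclosed: Q_enc = -9.87e-6 C.
By Gauss's law, ∮E·dA = E·4πr² = Q_enc/ε₀.
E = |Q_enc|/(4πε₀r²) = (9.87×10^-6)/(4π·8.85×10^-12·(0.452)²) = 4.34×10^5 N/C.

|E| = 4.34×10^5 V/m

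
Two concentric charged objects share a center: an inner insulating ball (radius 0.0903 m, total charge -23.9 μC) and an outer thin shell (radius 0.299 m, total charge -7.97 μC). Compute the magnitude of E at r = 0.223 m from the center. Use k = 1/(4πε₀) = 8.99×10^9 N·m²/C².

By spherical symmetry E is radial; choose a Gaussian sphere of radius r = 0.223 m (between the bodies, 0.0903 m < r < 0.299 m).
The shell at 0.299 m lies outside the Gaussian surface, so Q_enc = -23.9 μC = -2.39×10^-5 C.
Since E is radial and uniform over the Gaussian sphere, Φ = E·4πr² = Q_enc/ε₀.
E = k|Q_enc|/r² = (8.99×10^9)(2.39e-5)/(0.223)² = 4.32×10^6 N/C.

4.32×10^6 N/C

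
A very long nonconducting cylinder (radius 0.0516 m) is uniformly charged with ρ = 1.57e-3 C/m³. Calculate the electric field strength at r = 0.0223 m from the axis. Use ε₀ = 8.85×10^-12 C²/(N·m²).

|E| ≈ 1.98e6 N/C

Coaxial Gaussian cylinder, radius r = 0.0223 m, length L (r < R).
Enclosed charge per unit length: λ_enc = ρ·πr² = (1.57×10^-3)π(0.0223)² = 2.453×10^-6 C/m.
Applying ∮E·dA = Q_enc/ε₀ with the end caps contributing no flux:
E = |λ_enc|/(2πε₀r) = (2.453×10^-6)/(2π·8.85×10^-12·0.0223) = 1.98×10^6 N/C.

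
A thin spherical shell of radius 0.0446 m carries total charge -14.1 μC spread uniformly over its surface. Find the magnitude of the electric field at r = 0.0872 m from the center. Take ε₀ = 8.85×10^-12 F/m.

E = 1.67×10^7 N/C

Use a concentric Gaussian sphere at r = 0.0872 m (r > 0.0446 m).
The entire shell is enclosed: Q_enc = -1.41e-5 C.
Since E is radial and uniform over the Gaussian sphere, Φ = E·4πr² = Q_enc/ε₀.
E = |Q_enc|/(4πε₀r²) = (1.41×10^-5)/(4π·8.85×10^-12·(0.0872)²) = 1.67e7 N/C.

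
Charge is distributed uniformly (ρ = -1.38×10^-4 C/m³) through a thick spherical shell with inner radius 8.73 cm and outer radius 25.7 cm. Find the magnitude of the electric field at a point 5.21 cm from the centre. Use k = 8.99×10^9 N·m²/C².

Use a concentric Gaussian sphere at r = 5.21 cm (r < 8.73 cm, inside the empty cavity).
No charge is enclosed, so by Gauss's law E·4πr² = 0 ⇒ E = 0.

|E| = 0 V/m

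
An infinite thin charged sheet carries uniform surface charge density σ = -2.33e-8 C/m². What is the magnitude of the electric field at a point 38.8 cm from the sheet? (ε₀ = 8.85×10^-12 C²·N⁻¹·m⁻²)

E ≈ 1.32e3 N/C

Choose a cylindrical pillbox piercing the sheet, end faces (area A) parallel to it.
Flux Φ = 2EA and Q_enc = σA, so 2EA = σA/ε₀ ⇒ E = |σ|/(2ε₀), independent of distance.
E = |σ|/(2ε₀) = (2.33e-8)/(2·8.85×10^-12) = 1.32e3 N/C.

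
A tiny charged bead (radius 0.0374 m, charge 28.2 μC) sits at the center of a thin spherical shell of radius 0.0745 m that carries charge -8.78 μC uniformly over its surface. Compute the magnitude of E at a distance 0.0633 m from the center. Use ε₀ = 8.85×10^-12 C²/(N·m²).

By spherical symmetry E is radial; choose a Gaussian sphere of radius r = 0.0633 m (between the bodies, 0.0374 m < r < 0.0745 m).
Only the inner charge is enclosed; the outer shell contributes nothing inside itself. Q_enc = 28.2 μC = 2.82×10^-5 C.
Applying ∮E·dA = Q_enc/ε₀ with Φ = E(4πr²):
E = |Q_enc|/(4πε₀r²) = (2.82×10^-5)/(4π·8.85×10^-12·(0.0633)²) = 6.33e7 N/C.

|E| ≈ 6.33×10^7 V/m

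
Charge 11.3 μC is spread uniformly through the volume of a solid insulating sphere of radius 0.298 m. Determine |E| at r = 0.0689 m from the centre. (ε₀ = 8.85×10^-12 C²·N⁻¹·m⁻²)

Use a concentric Gaussian sphere at r = 0.0689 m (r < R).
Only the charge within r is enclosed: Q_enc = Q·(r/R)³ = (11.3 μC)·(0.0689 m/0.298 m)³ = 1.397×10^-7 C.
By Gauss's law, ∮E·dA = E·4πr² = Q_enc/ε₀.
E = |Q_enc|/(4πε₀r²) = (1.397e-7)/(4π·8.85×10^-12·(0.0689)²) = 2.65×10^5 N/C.

E = 2.65×10^5 N/C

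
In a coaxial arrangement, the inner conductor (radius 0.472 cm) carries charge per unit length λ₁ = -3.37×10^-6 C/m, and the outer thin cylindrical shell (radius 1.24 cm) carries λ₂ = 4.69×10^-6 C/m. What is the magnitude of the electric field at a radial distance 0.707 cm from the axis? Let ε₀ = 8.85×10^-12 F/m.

Choose a coaxial cylinder of radius r = 0.707 cm (arbitrary length L) as the Gaussian surface (between the conductors, 0.472 cm < r < 1.24 cm).
The shell at 1.24 cm lies outside the Gaussian surface, so λ_enc = λ₁ = -3.37×10^-6 C/m.
Gauss's law: E·2πrL = λ_enc L/ε₀.
E = |λ_enc|/(2πε₀r) = (3.37×10^-6)/(2π·8.85×10^-12·0.00707) = 8.57×10^6 N/C.

E ≈ 8.57e6 N/C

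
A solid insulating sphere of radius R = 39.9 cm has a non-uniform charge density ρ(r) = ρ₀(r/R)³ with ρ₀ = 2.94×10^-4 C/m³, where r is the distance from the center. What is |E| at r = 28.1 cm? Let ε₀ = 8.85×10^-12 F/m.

Use a concentric Gaussian sphere at r = 28.1 cm (r < R).
Q_enc = ∫₀^r ρ(r')·4πr'² dr' = (4πρ₀/R³) ∫₀^r r'^5 dr' = 4πρ₀ r^6/(6·R³) = 4.772×10^-6 C.
Since E is radial and uniform over the Gaussian sphere, Φ = E·4πr² = Q_enc/ε₀.
E = |Q_enc|/(4πε₀r²) = (4.772×10^-6)/(4π·8.85×10^-12·(0.281)²) = 5.43e5 N/C.

5.43e5 N/C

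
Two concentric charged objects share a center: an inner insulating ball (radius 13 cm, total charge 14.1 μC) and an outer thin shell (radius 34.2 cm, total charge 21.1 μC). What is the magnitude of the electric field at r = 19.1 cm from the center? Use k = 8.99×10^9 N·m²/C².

Symmetry ⇒ E = E(r) r̂. Gaussian sphere of radius r = 19.1 cm (between the bodies, 13 cm < r < 34.2 cm).
Only the inner charge is enclosed; the outer shell contributes nothing inside itself. Q_enc = 14.1 μC = 1.41×10^-5 C.
By Gauss's law, ∮E·dA = E·4πr² = Q_enc/ε₀.
E = k|Q_enc|/r² = (8.99×10^9)(1.41×10^-5)/(0.191)² = 3.47×10^6 N/C.

3.47×10^6 N/C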